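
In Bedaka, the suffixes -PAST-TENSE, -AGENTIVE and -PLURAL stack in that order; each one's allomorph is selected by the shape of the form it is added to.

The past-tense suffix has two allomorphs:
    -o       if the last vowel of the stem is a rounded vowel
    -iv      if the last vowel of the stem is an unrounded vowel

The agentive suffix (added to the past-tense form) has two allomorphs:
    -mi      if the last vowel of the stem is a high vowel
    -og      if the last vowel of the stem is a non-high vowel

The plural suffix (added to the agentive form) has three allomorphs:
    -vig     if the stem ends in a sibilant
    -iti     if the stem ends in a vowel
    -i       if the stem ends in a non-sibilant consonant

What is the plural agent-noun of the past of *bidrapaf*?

bidrapafivmiiti

*bidrapaf* — last vowel /a/ (an unrounded vowel) → -iv → *bidrapafiv*.
The past-tense form *bidrapafiv* — last vowel /i/ (a high vowel) → -mi → *bidrapafivmi*.
The agentive form *bidrapafivmi* — final sound /i/ (a vowel) → -iti → *bidrapafivmiiti*.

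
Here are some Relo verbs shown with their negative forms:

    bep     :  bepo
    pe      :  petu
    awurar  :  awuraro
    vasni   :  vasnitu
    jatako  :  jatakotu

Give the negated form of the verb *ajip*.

The suffix is conditioned by the final sound: -o when the stem ends in a consonant (*bep*, *awurar*); -tu when the stem ends in a vowel (*pe*, *vasni*, *jatako*).
The final sound of *ajip* is /p/, which is a consonant, so the suffix is -o, giving *ajipo*.

ajipo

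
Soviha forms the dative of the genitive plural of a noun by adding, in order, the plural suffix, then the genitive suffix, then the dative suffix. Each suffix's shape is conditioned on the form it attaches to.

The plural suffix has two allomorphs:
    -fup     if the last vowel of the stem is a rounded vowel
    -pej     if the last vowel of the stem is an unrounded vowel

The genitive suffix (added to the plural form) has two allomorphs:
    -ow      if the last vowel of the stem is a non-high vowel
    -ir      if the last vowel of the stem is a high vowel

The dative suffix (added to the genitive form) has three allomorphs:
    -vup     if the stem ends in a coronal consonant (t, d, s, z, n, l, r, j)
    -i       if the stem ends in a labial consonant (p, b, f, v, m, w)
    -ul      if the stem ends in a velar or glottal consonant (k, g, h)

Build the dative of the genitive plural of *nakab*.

nakabpejowi

*nakab* — last vowel /a/ (an unrounded vowel) → -pej → *nakabpej*.
The plural form *nakabpej*: last vowel = /e/, a non-high vowel → -ow → *nakabpejow*.
The final consonant of the genitive form *nakabpejow* is /w/, which is labial, so the dative suffix is -i, giving *nakabpejowi*.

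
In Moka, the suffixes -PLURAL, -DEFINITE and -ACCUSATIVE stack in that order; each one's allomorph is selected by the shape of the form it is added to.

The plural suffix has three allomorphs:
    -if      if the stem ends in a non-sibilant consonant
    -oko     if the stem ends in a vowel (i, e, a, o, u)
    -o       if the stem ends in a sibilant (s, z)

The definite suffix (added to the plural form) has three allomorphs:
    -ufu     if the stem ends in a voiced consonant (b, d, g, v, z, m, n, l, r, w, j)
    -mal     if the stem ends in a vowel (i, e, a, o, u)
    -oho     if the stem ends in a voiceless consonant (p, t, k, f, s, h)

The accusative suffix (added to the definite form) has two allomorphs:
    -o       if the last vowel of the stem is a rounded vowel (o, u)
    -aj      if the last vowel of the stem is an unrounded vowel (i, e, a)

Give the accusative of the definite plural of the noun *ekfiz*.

ekfizomalaj

*ekfiz* — final sound /z/ (a sibilant) → -o → *ekfizo*.
The final sound of the plural form *ekfizo* is /o/, which is a vowel, so the definite suffix is -mal, giving *ekfizomal*.
The definite form *ekfizomal* — last vowel /a/ (an unrounded vowel) → -aj → *ekfizomalaj*.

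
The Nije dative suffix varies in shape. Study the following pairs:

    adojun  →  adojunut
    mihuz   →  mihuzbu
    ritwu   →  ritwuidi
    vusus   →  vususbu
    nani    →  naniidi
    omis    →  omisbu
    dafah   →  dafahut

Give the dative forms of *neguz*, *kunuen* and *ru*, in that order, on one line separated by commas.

neguzbu, kunuenut, ruidi

The pattern is sibilance of the final sound: -bu when the stem ends in a sibilant (*mihuz*, *vusus*, *omis*); -ut when the stem ends in a non-sibilant consonant (*adojun*, *dafah*); -idi when the stem ends in a vowel (*ritwu*, *nani*).
The final sound of *neguz* is /z/, which is a sibilant, so the suffix is -bu, giving *neguzbu*.
*kunuen*: final sound = /n/, a non-sibilant consonant → -ut → *kunuenut*.
*ru*: final sound = /u/, a vowel → -idi → *ruidi*.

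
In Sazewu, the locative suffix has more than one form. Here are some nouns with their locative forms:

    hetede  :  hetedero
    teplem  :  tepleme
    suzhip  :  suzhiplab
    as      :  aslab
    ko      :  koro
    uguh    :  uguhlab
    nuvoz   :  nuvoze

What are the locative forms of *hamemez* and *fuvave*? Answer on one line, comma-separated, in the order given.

The alternation tracks the final sound of the stem — -lab when the stem ends in a voiceless consonant (*suzhip*, *as*, *uguh*); -e when the stem ends in a voiced consonant (*teplem*, *nuvoz*); -ro when the stem ends in a vowel (*hetede*, *ko*).
*hamemez* — final sound /z/ (a voiced consonant) → -e → *hamemeze*.
Since the final sound of *fuvave* is /e/ (a vowel), it takes -ro, giving *fuvavero*.

hamemeze, fuvavero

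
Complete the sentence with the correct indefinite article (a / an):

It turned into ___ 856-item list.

an

The indefinite article is chosen by the initial *sound* of the following word, not its spelling.
The number *856* is spoken "eight hundred …", beginning with /eɪt/ — a vowel sound.
So the article is *an*: It turned into an 856-item list.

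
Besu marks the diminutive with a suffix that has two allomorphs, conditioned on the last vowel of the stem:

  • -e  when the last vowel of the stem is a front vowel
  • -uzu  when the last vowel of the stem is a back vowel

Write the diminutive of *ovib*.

ovibe

*ovib*: last vowel = /i/, a front vowel → -e → *ovibe*.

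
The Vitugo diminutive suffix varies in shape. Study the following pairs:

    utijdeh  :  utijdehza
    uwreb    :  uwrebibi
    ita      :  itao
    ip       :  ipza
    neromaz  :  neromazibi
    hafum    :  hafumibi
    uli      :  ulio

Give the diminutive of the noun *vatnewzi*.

vatnewzio

The alternation tracks the final sound of the stem — -za when the stem ends in a voiceless consonant (*utijdeh*, *ip*); -ibi when the stem ends in a voiced consonant (*uwreb*, *neromaz*, *hafum*); -o when the stem ends in a vowel (*ita*, *uli*).
The final sound of *vatnewzi* is /i/, which is a vowel, so the suffix is -o, giving *vatnewzio*.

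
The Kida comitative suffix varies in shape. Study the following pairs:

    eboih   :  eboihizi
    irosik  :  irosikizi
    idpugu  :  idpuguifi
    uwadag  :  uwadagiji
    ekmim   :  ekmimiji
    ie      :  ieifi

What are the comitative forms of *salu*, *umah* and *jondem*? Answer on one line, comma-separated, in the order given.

The alternation tracks the final sound of the stem — -izi when the stem ends in a voiceless consonant (*eboih*, *irosik*); -iji when the stem ends in a voiced consonant (*uwadag*, *ekmim*); -ifi when the stem ends in a vowel (*idpugu*, *ie*).
The final sound of *salu* is /u/, which is a vowel, so the suffix is -ifi, giving *saluifi*.
*umah*: final sound = /h/, a voiceless consonant → -izi → *umahizi*.
*jondem* — final sound /m/ (a voiced consonant) → -iji → *jondemiji*.

saluifi, umahizi, jondemiji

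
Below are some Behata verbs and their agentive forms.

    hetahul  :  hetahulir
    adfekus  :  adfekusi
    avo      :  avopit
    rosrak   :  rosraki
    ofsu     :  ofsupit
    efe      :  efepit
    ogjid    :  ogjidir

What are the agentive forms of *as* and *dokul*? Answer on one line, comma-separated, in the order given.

The pattern is voicing of the final sound: -i when the stem ends in a voiceless consonant (*adfekus*, *rosrak*); -ir when the stem ends in a voiced consonant (*hetahul*, *ogjid*); -pit when the stem ends in a vowel (*avo*, *ofsu*, *efe*).
Since the final sound of *as* is /s/ (a voiceless consonant), it takes -i, giving *asi*.
*dokul*: final sound = /l/, a voiced consonant → -ir → *dokulir*.

asi, dokulir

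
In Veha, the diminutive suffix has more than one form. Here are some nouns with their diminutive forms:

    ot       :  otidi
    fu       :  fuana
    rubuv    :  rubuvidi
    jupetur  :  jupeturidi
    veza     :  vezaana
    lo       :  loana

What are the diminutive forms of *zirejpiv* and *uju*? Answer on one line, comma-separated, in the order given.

zirejpividi, ujuana

Looking at the final sound of each stem: -idi when the stem ends in a consonant (*ot*, *rubuv*, *jupetur*); -ana when the stem ends in a vowel (*fu*, *veza*, *lo*).
*zirejpiv*: final sound = /v/, a consonant → -idi → *zirejpividi*.
*uju*: final sound = /u/, a vowel → -ana → *ujuana*.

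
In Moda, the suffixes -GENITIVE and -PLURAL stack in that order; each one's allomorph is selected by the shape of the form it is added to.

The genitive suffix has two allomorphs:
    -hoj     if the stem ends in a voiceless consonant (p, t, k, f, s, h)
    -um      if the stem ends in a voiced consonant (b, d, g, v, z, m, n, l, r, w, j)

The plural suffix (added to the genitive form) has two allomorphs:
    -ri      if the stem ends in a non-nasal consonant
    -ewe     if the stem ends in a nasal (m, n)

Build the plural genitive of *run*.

runumewe

The final consonant of *run* is /n/, which is voiced, so the genitive suffix is -um, giving *runum*.
The genitive form *runum*: final consonant = /m/, a nasal → -ewe → *runumewe*.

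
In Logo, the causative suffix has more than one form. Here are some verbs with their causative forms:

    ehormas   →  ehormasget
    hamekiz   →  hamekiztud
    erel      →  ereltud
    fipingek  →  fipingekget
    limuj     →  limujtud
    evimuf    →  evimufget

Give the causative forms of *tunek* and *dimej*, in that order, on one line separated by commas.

The pattern is voicing of the final consonant: -get when the stem ends in a voiceless consonant (*ehormas*, *fipingek*, *evimuf*); -tud when the stem ends in a voiced consonant (*hamekiz*, *erel*, *limuj*).
The final consonant of *tunek* is /k/, which is voiceless, so the suffix is -get, giving *tunekget*.
*dimej*: final consonant = /j/, voiced → -tud → *dimejtud*.

tunekget, dimejtud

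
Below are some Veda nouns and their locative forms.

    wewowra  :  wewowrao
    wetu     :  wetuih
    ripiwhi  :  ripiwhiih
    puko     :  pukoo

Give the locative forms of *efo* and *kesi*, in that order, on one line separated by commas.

Looking at the last vowel of each stem: -ih when the last vowel of the stem is a high vowel (*wetu*, *ripiwhi*); -o when the last vowel of the stem is a non-high vowel (*wewowra*, *puko*).
The last vowel of *efo* is /o/, which is a non-high vowel, so the suffix is -o, giving *efoo*.
The last vowel of *kesi* is /i/, which is a high vowel, so the suffix is -ih, giving *kesiih*.

efoo, kesiih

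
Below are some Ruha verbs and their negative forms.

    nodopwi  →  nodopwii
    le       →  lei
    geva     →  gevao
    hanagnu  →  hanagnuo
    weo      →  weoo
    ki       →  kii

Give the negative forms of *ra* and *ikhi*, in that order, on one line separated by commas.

Looking at the last vowel of each stem: -i when the last vowel of the stem is a front vowel (*nodopwi*, *le*, *ki*); -o when the last vowel of the stem is a back vowel (*geva*, *hanagnu*, *weo*).
*ra* — last vowel /a/ (a back vowel) → -o → *rao*.
Since the last vowel of *ikhi* is /i/ (a front vowel), it takes -i, giving *ikhii*.

rao, ikhii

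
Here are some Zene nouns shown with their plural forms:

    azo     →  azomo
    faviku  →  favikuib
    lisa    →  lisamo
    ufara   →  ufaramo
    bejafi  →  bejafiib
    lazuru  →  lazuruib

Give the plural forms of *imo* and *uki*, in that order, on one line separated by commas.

imomo, ukiib

Looking at the last vowel of each stem: -ib when the last vowel of the stem is a high vowel (*faviku*, *bejafi*, *lazuru*); -mo when the last vowel of the stem is a non-high vowel (*azo*, *lisa*, *ufara*).
The last vowel of *imo* is /o/, which is a non-high vowel, so the suffix is -mo, giving *imomo*.
*uki* — last vowel /i/ (a high vowel) → -ib → *ukiib*.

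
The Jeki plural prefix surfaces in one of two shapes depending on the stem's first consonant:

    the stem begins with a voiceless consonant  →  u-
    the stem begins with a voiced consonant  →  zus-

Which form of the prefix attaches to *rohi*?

Since the first consonant of *rohi* is /r/ (voiced), it takes zus-.

zus-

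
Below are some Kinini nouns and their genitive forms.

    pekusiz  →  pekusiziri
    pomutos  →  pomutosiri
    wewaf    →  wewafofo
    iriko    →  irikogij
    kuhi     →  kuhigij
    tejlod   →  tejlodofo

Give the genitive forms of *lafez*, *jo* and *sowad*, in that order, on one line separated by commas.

The suffix is conditioned by the final sound: -iri when the stem ends in a sibilant (*pekusiz*, *pomutos*); -ofo when the stem ends in a non-sibilant consonant (*wewaf*, *tejlod*); -gij when the stem ends in a vowel (*iriko*, *kuhi*).
The final sound of *lafez* is /z/, which is a sibilant, so the suffix is -iri, giving *lafeziri*.
The final sound of *jo* is /o/, which is a vowel, so the suffix is -gij, giving *jogij*.
*sowad*: final sound = /d/, a non-sibilant consonant → -ofo → *sowadofo*.

lafeziri, jogij, sowadofo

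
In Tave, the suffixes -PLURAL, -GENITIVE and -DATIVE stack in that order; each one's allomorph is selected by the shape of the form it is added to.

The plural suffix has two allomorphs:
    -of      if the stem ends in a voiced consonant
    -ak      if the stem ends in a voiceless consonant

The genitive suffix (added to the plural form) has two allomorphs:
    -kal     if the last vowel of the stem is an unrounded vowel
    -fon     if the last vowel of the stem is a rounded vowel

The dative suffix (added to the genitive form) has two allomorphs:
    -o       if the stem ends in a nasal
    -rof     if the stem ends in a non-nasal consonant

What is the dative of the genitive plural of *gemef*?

Since the final consonant of *gemef* is /f/ (voiceless), it takes -ak, giving *gemefak*.
Since the last vowel of the plural form *gemefak* is /a/ (an unrounded vowel), it takes -kal, giving *gemefakkal*.
Since the final consonant of the genitive form *gemefakkal* is /l/ (non-nasal), it takes -rof, giving *gemefakkalrof*.

gemefakkalrof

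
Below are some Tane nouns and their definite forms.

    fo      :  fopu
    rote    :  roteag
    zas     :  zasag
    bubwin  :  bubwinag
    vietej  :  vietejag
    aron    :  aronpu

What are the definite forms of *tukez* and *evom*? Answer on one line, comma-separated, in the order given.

tukezag, evompu

The suffix is conditioned by the last vowel: -pu when the last vowel of the stem is a rounded vowel (*fo*, *aron*); -ag when the last vowel of the stem is an unrounded vowel (*rote*, *zas*, *bubwin*, *vietej*).
*tukez*: last vowel = /e/, an unrounded vowel → -ag → *tukezag*.
Since the last vowel of *evom* is /o/ (a rounded vowel), it takes -pu, giving *evompu*.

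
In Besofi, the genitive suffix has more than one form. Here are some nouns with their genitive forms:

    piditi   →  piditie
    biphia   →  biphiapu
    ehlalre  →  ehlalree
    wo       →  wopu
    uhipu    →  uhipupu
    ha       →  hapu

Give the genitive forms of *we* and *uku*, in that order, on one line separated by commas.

wee, ukupu

Looking at the last vowel of each stem: -e when the last vowel of the stem is a front vowel (*piditi*, *ehlalre*); -pu when the last vowel of the stem is a back vowel (*biphia*, *wo*, *uhipu*, *ha*).
Since the last vowel of *we* is /e/ (a front vowel), it takes -e, giving *wee*.
*uku*: last vowel = /u/, a back vowel → -pu → *ukupu*.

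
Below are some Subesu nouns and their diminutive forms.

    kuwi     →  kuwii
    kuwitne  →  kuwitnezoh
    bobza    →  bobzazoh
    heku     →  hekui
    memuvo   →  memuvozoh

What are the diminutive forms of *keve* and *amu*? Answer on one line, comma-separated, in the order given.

kevezoh, amui

The suffix is conditioned by the last vowel: -i when the last vowel of the stem is a high vowel (*kuwi*, *heku*); -zoh when the last vowel of the stem is a non-high vowel (*kuwitne*, *bobza*, *memuvo*).
Since the last vowel of *keve* is /e/ (a non-high vowel), it takes -zoh, giving *kevezoh*.
The last vowel of *amu* is /u/, which is a high vowel, so the suffix is -i, giving *amui*.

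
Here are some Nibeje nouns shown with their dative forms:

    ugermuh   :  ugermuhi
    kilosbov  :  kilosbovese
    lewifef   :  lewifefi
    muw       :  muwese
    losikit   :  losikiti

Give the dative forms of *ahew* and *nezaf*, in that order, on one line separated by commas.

The pattern is voicing of the final consonant: -i when the stem ends in a voiceless consonant (*ugermuh*, *lewifef*, *losikit*); -ese when the stem ends in a voiced consonant (*kilosbov*, *muw*).
Since the final consonant of *ahew* is /w/ (voiced), it takes -ese, giving *ahewese*.
Since the final consonant of *nezaf* is /f/ (voiceless), it takes -i, giving *nezafi*.

ahewese, nezafi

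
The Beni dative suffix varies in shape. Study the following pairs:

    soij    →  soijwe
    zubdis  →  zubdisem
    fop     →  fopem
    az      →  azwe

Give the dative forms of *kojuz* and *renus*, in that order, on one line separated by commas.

kojuzwe, renusem

The suffix is conditioned by the final consonant: -em when the stem ends in a voiceless consonant (*zubdis*, *fop*); -we when the stem ends in a voiced consonant (*soij*, *az*).
Since the final consonant of *kojuz* is /z/ (voiced), it takes -we, giving *kojuzwe*.
*renus*: final consonant = /s/, voiceless → -em → *renusem*.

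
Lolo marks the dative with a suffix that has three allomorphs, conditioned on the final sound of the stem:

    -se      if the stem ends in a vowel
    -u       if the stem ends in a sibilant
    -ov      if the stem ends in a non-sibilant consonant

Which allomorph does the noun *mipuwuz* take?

The final sound of *mipuwuz* is /z/, which is a sibilant, so the suffix is -u.

-u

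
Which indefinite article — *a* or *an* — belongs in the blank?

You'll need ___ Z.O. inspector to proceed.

a

The indefinite article is chosen by the initial *sound* of the following word, not its spelling.
The initialism *Z.O.* is read letter by letter; the first letter, Z, is pronounced /ziː/, which begins with a consonant sound.
So the article is *a*: You'll need a Z.O. inspector to proceed.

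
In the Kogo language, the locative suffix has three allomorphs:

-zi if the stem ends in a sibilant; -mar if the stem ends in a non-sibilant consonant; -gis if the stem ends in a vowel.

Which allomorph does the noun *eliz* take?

-zi

*eliz* — final sound /z/ (a sibilant) → -zi.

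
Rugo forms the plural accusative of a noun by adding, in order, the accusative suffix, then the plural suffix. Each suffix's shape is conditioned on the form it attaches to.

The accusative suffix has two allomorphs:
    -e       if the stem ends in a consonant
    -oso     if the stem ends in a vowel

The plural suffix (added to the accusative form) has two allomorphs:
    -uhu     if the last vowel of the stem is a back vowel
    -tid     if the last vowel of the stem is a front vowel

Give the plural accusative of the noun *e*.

eosouhu

*e* — final sound /e/ (a vowel) → -oso → *eoso*.
The last vowel of the accusative form *eoso* is /o/, which is a back vowel, so the plural suffix is -uhu, giving *eosouhu*.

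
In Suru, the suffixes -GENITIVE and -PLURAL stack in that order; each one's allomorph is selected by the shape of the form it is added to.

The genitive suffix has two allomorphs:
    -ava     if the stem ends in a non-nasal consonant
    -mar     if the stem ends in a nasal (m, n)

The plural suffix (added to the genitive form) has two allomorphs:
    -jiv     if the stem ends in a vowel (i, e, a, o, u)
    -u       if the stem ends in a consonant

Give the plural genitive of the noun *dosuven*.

dosuvenmaru

*dosuven*: final consonant = /n/, a nasal → -mar → *dosuvenmar*.
The genitive form *dosuvenmar* — final sound /r/ (a consonant) → -u → *dosuvenmaru*.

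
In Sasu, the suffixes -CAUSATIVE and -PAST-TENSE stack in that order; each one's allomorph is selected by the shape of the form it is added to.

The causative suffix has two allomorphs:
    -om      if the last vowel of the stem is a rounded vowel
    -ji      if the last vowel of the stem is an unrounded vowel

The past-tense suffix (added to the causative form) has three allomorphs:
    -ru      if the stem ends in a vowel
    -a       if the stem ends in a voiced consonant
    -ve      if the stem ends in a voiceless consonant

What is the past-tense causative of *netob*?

netoboma

The last vowel of *netob* is /o/, which is a rounded vowel, so the causative suffix is -om, giving *netobom*.
The final sound of the causative form *netobom* is /m/, which is a voiced consonant, so the past-tense suffix is -a, giving *netoboma*.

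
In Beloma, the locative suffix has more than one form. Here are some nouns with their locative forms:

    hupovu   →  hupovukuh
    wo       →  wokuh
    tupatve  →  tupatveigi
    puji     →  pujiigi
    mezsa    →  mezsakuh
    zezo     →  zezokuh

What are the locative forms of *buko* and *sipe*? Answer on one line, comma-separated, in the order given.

bukokuh, sipeigi

The alternation tracks the last vowel of the stem — -igi when the last vowel of the stem is a front vowel (*tupatve*, *puji*); -kuh when the last vowel of the stem is a back vowel (*hupovu*, *wo*, *mezsa*, *zezo*).
Since the last vowel of *buko* is /o/ (a back vowel), it takes -kuh, giving *bukokuh*.
*sipe*: last vowel = /e/, a front vowel → -igi → *sipeigi*.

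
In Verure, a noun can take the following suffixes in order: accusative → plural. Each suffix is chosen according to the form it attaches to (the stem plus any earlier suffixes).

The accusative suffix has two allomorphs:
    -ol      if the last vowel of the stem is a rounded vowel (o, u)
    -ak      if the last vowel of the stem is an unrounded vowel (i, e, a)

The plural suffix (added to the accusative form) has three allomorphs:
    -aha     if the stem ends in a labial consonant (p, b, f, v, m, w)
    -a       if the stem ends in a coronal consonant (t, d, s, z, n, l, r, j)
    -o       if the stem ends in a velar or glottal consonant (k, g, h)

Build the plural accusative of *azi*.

*azi* — last vowel /i/ (an unrounded vowel) → -ak → *aziak*.
The accusative form *aziak*: final consonant = /k/, velar/glottal → -o → *aziako*.

aziako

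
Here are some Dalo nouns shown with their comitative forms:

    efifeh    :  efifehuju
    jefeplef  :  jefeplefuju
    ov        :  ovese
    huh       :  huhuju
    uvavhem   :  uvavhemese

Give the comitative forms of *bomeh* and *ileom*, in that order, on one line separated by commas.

bomehuju, ileomese

The alternation tracks the final consonant of the stem — -uju when the stem ends in a voiceless consonant (*efifeh*, *jefeplef*, *huh*); -ese when the stem ends in a voiced consonant (*ov*, *uvavhem*).
*bomeh*: final consonant = /h/, voiceless → -uju → *bomehuju*.
The final consonant of *ileom* is /m/, which is voiced, so the suffix is -ese, giving *ileomese*.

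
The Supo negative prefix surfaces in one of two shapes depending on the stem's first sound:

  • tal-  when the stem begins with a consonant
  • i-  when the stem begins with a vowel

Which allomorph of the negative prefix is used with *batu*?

*batu*: first sound = /b/, a consonant → tal-.

tal-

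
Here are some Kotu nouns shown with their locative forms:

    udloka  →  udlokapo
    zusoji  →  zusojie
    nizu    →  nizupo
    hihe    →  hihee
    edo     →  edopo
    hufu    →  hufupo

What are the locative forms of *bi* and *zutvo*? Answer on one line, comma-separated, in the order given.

bie, zutvopo

Looking at the last vowel of each stem: -e when the last vowel of the stem is a front vowel (*zusoji*, *hihe*); -po when the last vowel of the stem is a back vowel (*udloka*, *nizu*, *edo*, *hufu*).
*bi*: last vowel = /i/, a front vowel → -e → *bie*.
*zutvo* — last vowel /o/ (a back vowel) → -po → *zutvopo*.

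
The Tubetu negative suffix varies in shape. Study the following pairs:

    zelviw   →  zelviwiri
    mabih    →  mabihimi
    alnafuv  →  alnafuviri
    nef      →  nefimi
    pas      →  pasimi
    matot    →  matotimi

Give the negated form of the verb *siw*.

The pattern is voicing of the final consonant: -imi when the stem ends in a voiceless consonant (*mabih*, *nef*, *pas*, *matot*); -iri when the stem ends in a voiced consonant (*zelviw*, *alnafuv*).
The final consonant of *siw* is /w/, which is voiced, so the suffix is -iri, giving *siwiri*.

siwiri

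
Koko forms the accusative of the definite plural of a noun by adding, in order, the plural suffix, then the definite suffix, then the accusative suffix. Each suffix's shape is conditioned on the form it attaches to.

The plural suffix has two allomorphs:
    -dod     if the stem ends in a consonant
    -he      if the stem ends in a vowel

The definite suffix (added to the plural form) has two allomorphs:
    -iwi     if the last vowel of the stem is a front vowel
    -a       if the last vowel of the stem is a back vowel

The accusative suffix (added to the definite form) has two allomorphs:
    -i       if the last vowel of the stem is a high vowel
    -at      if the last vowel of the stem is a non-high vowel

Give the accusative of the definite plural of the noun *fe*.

*fe*: final sound = /e/, a vowel → -he → *fehe*.
The last vowel of the plural form *fehe* is /e/, which is a front vowel, so the definite suffix is -iwi, giving *feheiwi*.
The definite form *feheiwi* — last vowel /i/ (a high vowel) → -i → *feheiwii*.

feheiwii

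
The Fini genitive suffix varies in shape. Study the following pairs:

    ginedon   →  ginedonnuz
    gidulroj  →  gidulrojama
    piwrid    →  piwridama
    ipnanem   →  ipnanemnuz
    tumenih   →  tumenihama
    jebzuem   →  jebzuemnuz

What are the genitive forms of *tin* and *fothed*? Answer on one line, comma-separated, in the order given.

The suffix is conditioned by the final consonant: -nuz when the stem ends in a nasal (*ginedon*, *ipnanem*, *jebzuem*); -ama when the stem ends in a non-nasal consonant (*gidulroj*, *piwrid*, *tumenih*).
Since the final consonant of *tin* is /n/ (a nasal), it takes -nuz, giving *tinnuz*.
The final consonant of *fothed* is /d/, which is non-nasal, so the suffix is -ama, giving *fothedama*.

tinnuz, fothedama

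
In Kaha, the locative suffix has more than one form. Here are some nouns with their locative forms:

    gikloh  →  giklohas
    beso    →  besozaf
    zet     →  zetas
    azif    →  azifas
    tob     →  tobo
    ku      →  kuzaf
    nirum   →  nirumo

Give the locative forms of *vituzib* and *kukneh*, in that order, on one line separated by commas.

vituzibo, kuknehas

The pattern is voicing of the final sound: -as when the stem ends in a voiceless consonant (*gikloh*, *zet*, *azif*); -o when the stem ends in a voiced consonant (*tob*, *nirum*); -zaf when the stem ends in a vowel (*beso*, *ku*).
*vituzib* — final sound /b/ (a voiced consonant) → -o → *vituzibo*.
The final sound of *kukneh* is /h/, which is a voiceless consonant, so the suffix is -as, giving *kuknehas*.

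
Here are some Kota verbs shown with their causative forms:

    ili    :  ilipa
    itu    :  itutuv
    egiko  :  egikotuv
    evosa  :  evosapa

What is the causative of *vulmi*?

The suffix is conditioned by the last vowel: -tuv when the last vowel of the stem is a rounded vowel (*itu*, *egiko*); -pa when the last vowel of the stem is an unrounded vowel (*ili*, *evosa*).
*vulmi* — last vowel /i/ (an unrounded vowel) → -pa → *vulmipa*.

vulmipa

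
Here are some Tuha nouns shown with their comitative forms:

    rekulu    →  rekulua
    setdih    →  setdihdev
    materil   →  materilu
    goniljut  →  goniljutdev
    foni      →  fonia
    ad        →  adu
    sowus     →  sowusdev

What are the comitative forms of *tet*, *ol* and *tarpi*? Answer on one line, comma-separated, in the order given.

tetdev, olu, tarpia

Looking at the final sound of each stem: -dev when the stem ends in a voiceless consonant (*setdih*, *goniljut*, *sowus*); -u when the stem ends in a voiced consonant (*materil*, *ad*); -a when the stem ends in a vowel (*rekulu*, *foni*).
*tet*: final sound = /t/, a voiceless consonant → -dev → *tetdev*.
*ol* — final sound /l/ (a voiced consonant) → -u → *olu*.
The final sound of *tarpi* is /i/, which is a vowel, so the suffix is -a, giving *tarpia*.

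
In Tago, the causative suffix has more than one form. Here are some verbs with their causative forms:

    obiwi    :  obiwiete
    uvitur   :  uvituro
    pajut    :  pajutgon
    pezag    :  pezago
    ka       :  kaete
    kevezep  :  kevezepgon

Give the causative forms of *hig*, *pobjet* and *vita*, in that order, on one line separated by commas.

higo, pobjetgon, vitaete

The pattern is voicing of the final sound: -gon when the stem ends in a voiceless consonant (*pajut*, *kevezep*); -o when the stem ends in a voiced consonant (*uvitur*, *pezag*); -ete when the stem ends in a vowel (*obiwi*, *ka*).
*hig* — final sound /g/ (a voiced consonant) → -o → *higo*.
*pobjet* — final sound /t/ (a voiceless consonant) → -gon → *pobjetgon*.
The final sound of *vita* is /a/, which is a vowel, so the suffix is -ete, giving *vitaete*.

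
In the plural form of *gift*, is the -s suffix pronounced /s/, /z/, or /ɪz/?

/s/

The stem *gift* ends in a voiceless non-sibilant consonant.
The plural suffix surfaces as /ɪz/ after sibilants, /s/ after other voiceless consonants, and /z/ after other voiced sounds.
So the plural -s on *gift* is pronounced /s/.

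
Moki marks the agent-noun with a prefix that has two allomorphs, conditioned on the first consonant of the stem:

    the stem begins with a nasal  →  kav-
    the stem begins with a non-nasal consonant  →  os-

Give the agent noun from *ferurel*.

Since the first consonant of *ferurel* is /f/ (non-nasal), it takes os-, giving *osferurel*.

osferurel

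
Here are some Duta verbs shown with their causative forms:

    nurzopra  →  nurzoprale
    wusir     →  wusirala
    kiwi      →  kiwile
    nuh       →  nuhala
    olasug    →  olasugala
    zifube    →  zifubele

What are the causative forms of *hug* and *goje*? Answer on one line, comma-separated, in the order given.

hugala, gojele

The alternation tracks the final sound of the stem — -ala when the stem ends in a consonant (*wusir*, *nuh*, *olasug*); -le when the stem ends in a vowel (*nurzopra*, *kiwi*, *zifube*).
*hug*: final sound = /g/, a consonant → -ala → *hugala*.
*goje*: final sound = /e/, a vowel → -le → *gojele*.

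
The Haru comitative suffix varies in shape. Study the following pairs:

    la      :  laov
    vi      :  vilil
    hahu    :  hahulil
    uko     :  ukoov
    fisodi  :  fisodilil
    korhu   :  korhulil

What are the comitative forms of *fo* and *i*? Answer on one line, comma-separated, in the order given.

foov, ilil

The pattern is height harmony: -lil when the last vowel of the stem is a high vowel (*vi*, *hahu*, *fisodi*, *korhu*); -ov when the last vowel of the stem is a non-high vowel (*la*, *uko*).
*fo* — last vowel /o/ (a non-high vowel) → -ov → *foov*.
*i*: last vowel = /i/, a high vowel → -lil → *ilil*.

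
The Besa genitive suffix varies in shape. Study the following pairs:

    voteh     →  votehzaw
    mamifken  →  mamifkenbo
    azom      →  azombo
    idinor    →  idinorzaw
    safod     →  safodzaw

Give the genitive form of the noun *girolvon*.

The suffix is conditioned by the final consonant: -bo when the stem ends in a nasal (*mamifken*, *azom*); -zaw when the stem ends in a non-nasal consonant (*voteh*, *idinor*, *safod*).
*girolvon* — final consonant /n/ (a nasal) → -bo → *girolvonbo*.

girolvonbo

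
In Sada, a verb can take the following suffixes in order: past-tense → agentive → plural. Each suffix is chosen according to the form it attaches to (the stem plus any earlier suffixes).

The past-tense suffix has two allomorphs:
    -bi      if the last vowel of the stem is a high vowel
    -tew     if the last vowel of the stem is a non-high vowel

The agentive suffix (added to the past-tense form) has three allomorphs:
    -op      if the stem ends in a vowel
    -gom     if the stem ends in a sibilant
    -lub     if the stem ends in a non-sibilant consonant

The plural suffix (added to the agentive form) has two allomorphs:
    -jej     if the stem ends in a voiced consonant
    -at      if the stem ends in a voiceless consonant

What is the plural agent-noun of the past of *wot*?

wottewlubjej

*wot* — last vowel /o/ (a non-high vowel) → -tew → *wottew*.
The past-tense form *wottew*: final sound = /w/, a non-sibilant consonant → -lub → *wottewlub*.
Since the final consonant of the agentive form *wottewlub* is /b/ (voiced), it takes -jej, giving *wottewlubjej*.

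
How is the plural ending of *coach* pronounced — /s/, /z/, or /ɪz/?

/ɪz/

The stem *coach* ends in a sibilant (/s, z, ʃ, ʒ, tʃ, dʒ/).
The plural suffix surfaces as /ɪz/ after sibilants, /s/ after other voiceless consonants, and /z/ after other voiced sounds.
So the plural -s on *coach* is pronounced /ɪz/.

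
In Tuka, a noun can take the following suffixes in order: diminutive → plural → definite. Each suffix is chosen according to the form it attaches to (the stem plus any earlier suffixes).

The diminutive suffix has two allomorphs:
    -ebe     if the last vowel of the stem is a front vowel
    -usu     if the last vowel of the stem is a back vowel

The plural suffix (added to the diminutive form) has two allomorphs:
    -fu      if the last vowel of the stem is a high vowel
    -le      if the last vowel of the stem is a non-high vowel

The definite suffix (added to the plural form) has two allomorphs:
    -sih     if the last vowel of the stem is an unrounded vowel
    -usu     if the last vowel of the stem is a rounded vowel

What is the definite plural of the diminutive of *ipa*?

ipausufuusu

Since the last vowel of *ipa* is /a/ (a back vowel), it takes -usu, giving *ipausu*.
Since the last vowel of the diminutive form *ipausu* is /u/ (a high vowel), it takes -fu, giving *ipausufu*.
The plural form *ipausufu*: last vowel = /u/, a rounded vowel → -usu → *ipausufuusu*.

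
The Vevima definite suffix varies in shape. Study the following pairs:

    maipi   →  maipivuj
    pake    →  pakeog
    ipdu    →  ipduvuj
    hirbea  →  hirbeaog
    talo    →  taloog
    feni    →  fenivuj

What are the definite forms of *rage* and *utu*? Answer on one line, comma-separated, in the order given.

rageog, utuvuj

The alternation tracks the last vowel of the stem — -vuj when the last vowel of the stem is a high vowel (*maipi*, *ipdu*, *feni*); -og when the last vowel of the stem is a non-high vowel (*pake*, *hirbea*, *talo*).
*rage* — last vowel /e/ (a non-high vowel) → -og → *rageog*.
Since the last vowel of *utu* is /u/ (a high vowel), it takes -vuj, giving *utuvuj*.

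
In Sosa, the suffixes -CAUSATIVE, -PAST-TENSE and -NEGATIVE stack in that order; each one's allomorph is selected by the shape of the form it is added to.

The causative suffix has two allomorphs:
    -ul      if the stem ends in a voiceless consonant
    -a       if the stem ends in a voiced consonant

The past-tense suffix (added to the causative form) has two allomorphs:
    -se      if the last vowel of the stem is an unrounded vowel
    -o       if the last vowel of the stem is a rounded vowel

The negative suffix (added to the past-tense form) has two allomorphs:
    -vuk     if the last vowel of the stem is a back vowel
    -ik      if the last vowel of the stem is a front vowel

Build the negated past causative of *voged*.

*voged*: final consonant = /d/, voiced → -a → *vogeda*.
Since the last vowel of the causative form *vogeda* is /a/ (an unrounded vowel), it takes -se, giving *vogedase*.
The past-tense form *vogedase*: last vowel = /e/, a front vowel → -ik → *vogedaseik*.

vogedaseik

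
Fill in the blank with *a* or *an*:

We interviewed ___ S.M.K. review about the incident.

an

The indefinite article is chosen by the initial *sound* of the following word, not its spelling.
The initialism *S.M.K.* is read letter by letter; the first letter, S, is pronounced /ɛs/, which begins with a vowel sound.
So the article is *an*: We interviewed an S.M.K. review about the incident.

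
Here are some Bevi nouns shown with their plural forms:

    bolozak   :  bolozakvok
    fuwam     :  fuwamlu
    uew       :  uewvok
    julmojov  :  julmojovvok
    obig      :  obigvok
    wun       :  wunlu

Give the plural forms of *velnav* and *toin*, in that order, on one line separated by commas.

velnavvok, toinlu

The pattern is nasality of the final consonant: -lu when the stem ends in a nasal (*fuwam*, *wun*); -vok when the stem ends in a non-nasal consonant (*bolozak*, *uew*, *julmojov*, *obig*).
The final consonant of *velnav* is /v/, which is non-nasal, so the suffix is -vok, giving *velnavvok*.
*toin* — final consonant /n/ (a nasal) → -lu → *toinlu*.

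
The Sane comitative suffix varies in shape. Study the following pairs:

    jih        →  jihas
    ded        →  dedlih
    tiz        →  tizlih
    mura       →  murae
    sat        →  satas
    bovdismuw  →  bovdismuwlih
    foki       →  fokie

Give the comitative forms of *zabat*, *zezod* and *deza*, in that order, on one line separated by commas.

The pattern is voicing of the final sound: -as when the stem ends in a voiceless consonant (*jih*, *sat*); -lih when the stem ends in a voiced consonant (*ded*, *tiz*, *bovdismuw*); -e when the stem ends in a vowel (*mura*, *foki*).
*zabat* — final sound /t/ (a voiceless consonant) → -as → *zabatas*.
The final sound of *zezod* is /d/, which is a voiced consonant, so the suffix is -lih, giving *zezodlih*.
*deza*: final sound = /a/, a vowel → -e → *dezae*.

zabatas, zezodlih, dezae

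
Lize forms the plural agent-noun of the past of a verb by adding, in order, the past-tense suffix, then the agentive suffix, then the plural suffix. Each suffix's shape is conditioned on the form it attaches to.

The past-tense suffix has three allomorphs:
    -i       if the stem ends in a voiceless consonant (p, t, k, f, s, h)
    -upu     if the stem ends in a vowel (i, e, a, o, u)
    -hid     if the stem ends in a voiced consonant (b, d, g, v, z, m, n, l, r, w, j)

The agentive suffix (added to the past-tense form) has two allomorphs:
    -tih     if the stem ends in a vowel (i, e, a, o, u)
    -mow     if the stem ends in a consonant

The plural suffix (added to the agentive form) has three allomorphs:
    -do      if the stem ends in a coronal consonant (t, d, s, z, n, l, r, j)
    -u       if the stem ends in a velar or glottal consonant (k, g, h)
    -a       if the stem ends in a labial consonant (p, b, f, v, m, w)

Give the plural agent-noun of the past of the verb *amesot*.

The final sound of *amesot* is /t/, which is a voiceless consonant, so the past-tense suffix is -i, giving *amesoti*.
The final sound of the past-tense form *amesoti* is /i/, which is a vowel, so the agentive suffix is -tih, giving *amesotitih*.
Since the final consonant of the agentive form *amesotitih* is /h/ (velar/glottal), it takes -u, giving *amesotitihu*.

amesotitihu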